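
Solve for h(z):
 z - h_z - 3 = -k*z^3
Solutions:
 h(z) = C1 + k*z^4/4 + z^2/2 - 3*z


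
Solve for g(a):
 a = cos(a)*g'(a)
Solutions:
 g(a) = C1 + Integral(a/cos(a), a)


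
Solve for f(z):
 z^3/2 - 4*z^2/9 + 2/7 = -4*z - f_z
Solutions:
 f(z) = C1 - z^4/8 + 4*z^3/27 - 2*z^2 - 2*z/7


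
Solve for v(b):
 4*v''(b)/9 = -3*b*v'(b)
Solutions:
 v(b) = C1 + C2*erf(3*sqrt(6)*b/4)


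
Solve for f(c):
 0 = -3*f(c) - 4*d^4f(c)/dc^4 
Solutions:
 f(c) = (C1*sin(3^(1/4)*c/2) + C2*cos(3^(1/4)*c/2))*exp(-3^(1/4)*c/2) + (C3*sin(3^(1/4)*c/2) + C4*cos(3^(1/4)*c/2))*exp(3^(1/4)*c/2)


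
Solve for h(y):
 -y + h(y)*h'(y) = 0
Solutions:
 h(y) = -sqrt(C1 + y^2)
 h(y) = sqrt(C1 + y^2)


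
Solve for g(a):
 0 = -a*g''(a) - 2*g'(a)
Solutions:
 g(a) = C1 + C2/a


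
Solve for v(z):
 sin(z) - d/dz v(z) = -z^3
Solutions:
 v(z) = C1 + z^4/4 - cos(z)


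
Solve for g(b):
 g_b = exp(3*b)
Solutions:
 g(b) = C1 + exp(3*b)/3


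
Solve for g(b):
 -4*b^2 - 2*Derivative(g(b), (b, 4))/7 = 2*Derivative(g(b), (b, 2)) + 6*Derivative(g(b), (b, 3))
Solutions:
 g(b) = C1 + C2*b + C3*exp(b*(-21 + sqrt(413))/2) + C4*exp(-b*(sqrt(413) + 21)/2) - b^4/6 + 2*b^3 - 124*b^2/7


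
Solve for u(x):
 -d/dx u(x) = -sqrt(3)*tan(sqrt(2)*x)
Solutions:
 u(x) = C1 - sqrt(6)*log(cos(sqrt(2)*x))/2


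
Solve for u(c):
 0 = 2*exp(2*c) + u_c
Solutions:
 u(c) = C1 - exp(2*c)


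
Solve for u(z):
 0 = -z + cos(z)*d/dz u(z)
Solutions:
 u(z) = C1 + Integral(z/cos(z), z)


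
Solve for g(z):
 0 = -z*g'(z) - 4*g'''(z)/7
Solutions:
 g(z) = C1 + Integral(C2*airyai(-14^(1/3)*z/2) + C3*airybi(-14^(1/3)*z/2), z)


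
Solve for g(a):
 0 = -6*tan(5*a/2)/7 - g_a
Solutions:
 g(a) = C1 + 12*log(cos(5*a/2))/35


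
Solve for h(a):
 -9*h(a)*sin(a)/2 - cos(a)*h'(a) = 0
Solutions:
 h(a) = C1*cos(a)^(9/2)


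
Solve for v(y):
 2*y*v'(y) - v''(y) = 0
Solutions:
 v(y) = C1 + C2*erfi(y)


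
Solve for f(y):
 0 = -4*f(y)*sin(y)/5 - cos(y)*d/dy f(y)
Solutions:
 f(y) = C1*cos(y)^(4/5)


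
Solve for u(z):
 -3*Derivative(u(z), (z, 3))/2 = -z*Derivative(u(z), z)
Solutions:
 u(z) = C1 + Integral(C2*airyai(2^(1/3)*3^(2/3)*z/3) + C3*airybi(2^(1/3)*3^(2/3)*z/3), z)


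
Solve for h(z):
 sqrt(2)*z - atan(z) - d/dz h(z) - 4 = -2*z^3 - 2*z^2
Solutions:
 h(z) = C1 + z^4/2 + 2*z^3/3 + sqrt(2)*z^2/2 - z*atan(z) - 4*z + log(z^2 + 1)/2


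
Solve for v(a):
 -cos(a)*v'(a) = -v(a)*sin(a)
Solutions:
 v(a) = C1/cos(a)


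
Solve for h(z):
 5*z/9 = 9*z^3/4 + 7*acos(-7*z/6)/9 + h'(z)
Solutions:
 h(z) = C1 - 9*z^4/16 + 5*z^2/18 - 7*z*acos(-7*z/6)/9 - sqrt(36 - 49*z^2)/9


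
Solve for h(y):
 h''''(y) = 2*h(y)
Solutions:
 h(y) = C1*exp(-2^(1/4)*y) + C2*exp(2^(1/4)*y) + C3*sin(2^(1/4)*y) + C4*cos(2^(1/4)*y)


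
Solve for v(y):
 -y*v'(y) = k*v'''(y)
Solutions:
 v(y) = C1 + Integral(C2*airyai(y*(-1/k)^(1/3)) + C3*airybi(y*(-1/k)^(1/3)), y)


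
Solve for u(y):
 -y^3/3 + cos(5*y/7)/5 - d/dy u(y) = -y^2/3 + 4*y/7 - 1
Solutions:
 u(y) = C1 - y^4/12 + y^3/9 - 2*y^2/7 + y + 7*sin(5*y/7)/25


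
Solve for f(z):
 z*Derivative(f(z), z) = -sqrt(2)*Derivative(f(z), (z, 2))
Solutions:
 f(z) = C1 + C2*erf(2^(1/4)*z/2)


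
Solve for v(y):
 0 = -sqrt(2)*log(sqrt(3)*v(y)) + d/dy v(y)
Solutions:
 -sqrt(2)*Integral(1/(2*log(_y) + log(3)), (_y, v(y))) = C1 - y


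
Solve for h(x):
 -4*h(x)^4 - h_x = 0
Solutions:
 h(x) = (-3^(2/3) - 3*3^(1/6)*I)*(1/(C1 + 4*x))^(1/3)/6
 h(x) = (-3^(2/3) + 3*3^(1/6)*I)*(1/(C1 + 4*x))^(1/3)/6
 h(x) = (1/(C1 + 12*x))^(1/3)


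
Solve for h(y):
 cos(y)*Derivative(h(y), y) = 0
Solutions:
 h(y) = C1


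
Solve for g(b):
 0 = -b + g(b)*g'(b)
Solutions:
 g(b) = -sqrt(C1 + b^2)
 g(b) = sqrt(C1 + b^2)


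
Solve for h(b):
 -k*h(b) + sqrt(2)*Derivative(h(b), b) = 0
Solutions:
 h(b) = C1*exp(sqrt(2)*b*k/2)


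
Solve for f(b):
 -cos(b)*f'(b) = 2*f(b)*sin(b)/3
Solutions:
 f(b) = C1*cos(b)^(2/3)


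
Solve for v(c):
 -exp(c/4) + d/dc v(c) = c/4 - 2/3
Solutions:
 v(c) = C1 + c^2/8 - 2*c/3 + 4*exp(c/4)


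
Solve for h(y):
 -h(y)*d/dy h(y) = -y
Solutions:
 h(y) = -sqrt(C1 + y^2)
 h(y) = sqrt(C1 + y^2)


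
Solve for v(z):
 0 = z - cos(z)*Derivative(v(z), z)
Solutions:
 v(z) = C1 + Integral(z/cos(z), z)


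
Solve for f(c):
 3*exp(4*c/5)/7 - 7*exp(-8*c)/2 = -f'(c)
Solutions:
 f(c) = C1 - 15*exp(4*c/5)/28 - 7*exp(-8*c)/16


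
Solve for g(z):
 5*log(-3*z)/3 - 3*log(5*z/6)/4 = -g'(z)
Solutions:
 g(z) = C1 - 11*z*log(z)/12 + z*(-20*log(3) - 9*log(6) + 11 + 9*log(5) - 20*I*pi)/12


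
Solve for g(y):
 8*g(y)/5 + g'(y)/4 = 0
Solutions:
 g(y) = C1*exp(-32*y/5)


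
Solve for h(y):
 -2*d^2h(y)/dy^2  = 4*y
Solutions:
 h(y) = C1 + C2*y - y^3/3


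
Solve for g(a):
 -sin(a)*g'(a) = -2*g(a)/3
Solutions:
 g(a) = C1*(cos(a) - 1)^(1/3)/(cos(a) + 1)^(1/3)


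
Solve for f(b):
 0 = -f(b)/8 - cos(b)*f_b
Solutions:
 f(b) = C1*(sin(b) - 1)^(1/16)/(sin(b) + 1)^(1/16)


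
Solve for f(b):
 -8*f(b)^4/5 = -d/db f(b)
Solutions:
 f(b) = 5^(1/3)*(-1/(C1 + 24*b))^(1/3)
 f(b) = 5^(1/3)*(-1/(C1 + 8*b))^(1/3)*(-3^(2/3) - 3*3^(1/6)*I)/6
 f(b) = 5^(1/3)*(-1/(C1 + 8*b))^(1/3)*(-3^(2/3) + 3*3^(1/6)*I)/6


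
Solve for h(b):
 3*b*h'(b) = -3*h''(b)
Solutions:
 h(b) = C1 + C2*erf(sqrt(2)*b/2)


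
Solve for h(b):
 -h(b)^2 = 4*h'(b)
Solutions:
 h(b) = 4/(C1 + b)


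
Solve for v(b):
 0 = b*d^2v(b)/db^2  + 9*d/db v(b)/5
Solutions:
 v(b) = C1 + C2/b^(4/5)


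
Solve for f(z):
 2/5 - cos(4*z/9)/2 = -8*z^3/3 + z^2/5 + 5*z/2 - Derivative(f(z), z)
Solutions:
 f(z) = C1 - 2*z^4/3 + z^3/15 + 5*z^2/4 - 2*z/5 + 9*sin(4*z/9)/8


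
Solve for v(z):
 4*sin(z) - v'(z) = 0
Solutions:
 v(z) = C1 - 4*cos(z)


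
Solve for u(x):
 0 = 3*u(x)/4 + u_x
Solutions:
 u(x) = C1*exp(-3*x/4)


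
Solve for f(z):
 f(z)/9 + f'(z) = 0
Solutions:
 f(z) = C1*exp(-z/9)


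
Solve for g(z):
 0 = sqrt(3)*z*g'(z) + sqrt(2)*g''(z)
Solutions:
 g(z) = C1 + C2*erf(6^(1/4)*z/2)


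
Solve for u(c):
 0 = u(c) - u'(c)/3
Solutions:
 u(c) = C1*exp(3*c)


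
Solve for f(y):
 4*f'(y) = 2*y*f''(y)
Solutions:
 f(y) = C1 + C2*y^3


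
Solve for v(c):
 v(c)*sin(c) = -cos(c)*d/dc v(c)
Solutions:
 v(c) = C1*cos(c)


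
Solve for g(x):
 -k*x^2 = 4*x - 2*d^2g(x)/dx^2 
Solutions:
 g(x) = C1 + C2*x + k*x^4/24 + x^3/3


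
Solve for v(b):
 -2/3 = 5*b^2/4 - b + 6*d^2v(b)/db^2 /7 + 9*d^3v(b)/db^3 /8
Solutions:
 v(b) = C1 + C2*b + C3*exp(-16*b/21) - 35*b^4/288 + 959*b^3/1152 - 67585*b^2/18432


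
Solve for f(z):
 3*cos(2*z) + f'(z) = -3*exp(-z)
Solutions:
 f(z) = C1 - 3*sin(2*z)/2 + 3*exp(-z)


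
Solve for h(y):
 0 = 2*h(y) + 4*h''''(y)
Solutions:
 h(y) = (C1*sin(2^(1/4)*y/2) + C2*cos(2^(1/4)*y/2))*exp(-2^(1/4)*y/2) + (C3*sin(2^(1/4)*y/2) + C4*cos(2^(1/4)*y/2))*exp(2^(1/4)*y/2)


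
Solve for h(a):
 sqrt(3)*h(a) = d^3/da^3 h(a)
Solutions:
 h(a) = C3*exp(3^(1/6)*a) + (C1*sin(3^(2/3)*a/2) + C2*cos(3^(2/3)*a/2))*exp(-3^(1/6)*a/2)


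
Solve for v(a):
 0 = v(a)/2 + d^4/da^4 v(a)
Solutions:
 v(a) = (C1*sin(2^(1/4)*a/2) + C2*cos(2^(1/4)*a/2))*exp(-2^(1/4)*a/2) + (C3*sin(2^(1/4)*a/2) + C4*cos(2^(1/4)*a/2))*exp(2^(1/4)*a/2)


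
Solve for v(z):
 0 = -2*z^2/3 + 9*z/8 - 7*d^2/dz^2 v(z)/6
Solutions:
 v(z) = C1 + C2*z - z^4/21 + 9*z^3/56


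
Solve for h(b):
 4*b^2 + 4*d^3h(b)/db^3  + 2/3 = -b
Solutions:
 h(b) = C1 + C2*b + C3*b^2 - b^5/60 - b^4/96 - b^3/36


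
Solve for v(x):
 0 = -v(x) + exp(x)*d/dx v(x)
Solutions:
 v(x) = C1*exp(-exp(-x))


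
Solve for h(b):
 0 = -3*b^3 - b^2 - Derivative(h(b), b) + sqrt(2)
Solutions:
 h(b) = C1 - 3*b^4/4 - b^3/3 + sqrt(2)*b


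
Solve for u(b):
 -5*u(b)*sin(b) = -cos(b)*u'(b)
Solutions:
 u(b) = C1/cos(b)^5


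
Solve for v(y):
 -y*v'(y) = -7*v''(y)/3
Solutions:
 v(y) = C1 + C2*erfi(sqrt(42)*y/14)


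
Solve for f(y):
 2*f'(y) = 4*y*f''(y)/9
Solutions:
 f(y) = C1 + C2*y^(11/2)


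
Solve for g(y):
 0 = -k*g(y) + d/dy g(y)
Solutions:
 g(y) = C1*exp(k*y)


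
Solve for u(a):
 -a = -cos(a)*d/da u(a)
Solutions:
 u(a) = C1 + Integral(a/cos(a), a)


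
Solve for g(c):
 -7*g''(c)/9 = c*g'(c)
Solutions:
 g(c) = C1 + C2*erf(3*sqrt(14)*c/14)


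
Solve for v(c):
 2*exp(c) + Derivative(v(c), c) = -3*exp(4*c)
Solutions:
 v(c) = C1 - 3*exp(4*c)/4 - 2*exp(c)


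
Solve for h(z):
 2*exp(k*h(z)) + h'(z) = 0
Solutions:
 h(z) = Piecewise((log(1/(C1*k + 2*k*z))/k, Ne(k, 0)), (nan, True))
 h(z) = Piecewise((C1 - 2*z, Eq(k, 0)), (nan, True))


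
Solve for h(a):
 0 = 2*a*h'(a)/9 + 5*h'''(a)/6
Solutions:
 h(a) = C1 + Integral(C2*airyai(-30^(2/3)*a/15) + C3*airybi(-30^(2/3)*a/15), a)


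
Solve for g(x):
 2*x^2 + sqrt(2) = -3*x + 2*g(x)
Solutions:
 g(x) = x^2 + 3*x/2 + sqrt(2)/2


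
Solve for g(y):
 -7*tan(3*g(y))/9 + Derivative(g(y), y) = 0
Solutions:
 g(y) = -asin(C1*exp(7*y/3))/3 + pi/3
 g(y) = asin(C1*exp(7*y/3))/3


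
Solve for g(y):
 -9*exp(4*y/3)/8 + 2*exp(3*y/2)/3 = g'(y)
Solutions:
 g(y) = C1 - 27*exp(4*y/3)/32 + 4*exp(3*y/2)/9


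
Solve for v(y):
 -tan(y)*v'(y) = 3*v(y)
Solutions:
 v(y) = C1/sin(y)^3


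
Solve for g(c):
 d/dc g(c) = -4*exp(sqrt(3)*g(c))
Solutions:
 g(c) = sqrt(3)*(2*log(1/(C1 + 4*c)) - log(3))/6


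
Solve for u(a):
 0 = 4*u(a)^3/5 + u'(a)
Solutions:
 u(a) = -sqrt(10)*sqrt(-1/(C1 - 4*a))/2
 u(a) = sqrt(10)*sqrt(-1/(C1 - 4*a))/2


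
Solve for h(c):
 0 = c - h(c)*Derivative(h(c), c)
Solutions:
 h(c) = -sqrt(C1 + c^2)
 h(c) = sqrt(C1 + c^2)


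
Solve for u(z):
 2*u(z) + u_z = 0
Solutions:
 u(z) = C1*exp(-2*z)


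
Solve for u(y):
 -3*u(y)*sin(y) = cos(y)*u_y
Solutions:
 u(y) = C1*cos(y)^3


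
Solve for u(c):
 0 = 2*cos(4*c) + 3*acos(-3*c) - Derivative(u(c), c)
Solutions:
 u(c) = C1 + 3*c*acos(-3*c) + sqrt(1 - 9*c^2) + sin(4*c)/2


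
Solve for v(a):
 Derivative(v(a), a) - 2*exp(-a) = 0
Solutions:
 v(a) = C1 - 2*exp(-a)


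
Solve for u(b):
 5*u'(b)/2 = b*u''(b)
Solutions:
 u(b) = C1 + C2*b^(7/2)


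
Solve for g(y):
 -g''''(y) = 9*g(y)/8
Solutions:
 g(y) = (C1*sin(2^(3/4)*sqrt(3)*y/4) + C2*cos(2^(3/4)*sqrt(3)*y/4))*exp(-2^(3/4)*sqrt(3)*y/4) + (C3*sin(2^(3/4)*sqrt(3)*y/4) + C4*cos(2^(3/4)*sqrt(3)*y/4))*exp(2^(3/4)*sqrt(3)*y/4)


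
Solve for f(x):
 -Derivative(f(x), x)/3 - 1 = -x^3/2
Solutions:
 f(x) = C1 + 3*x^4/8 - 3*x


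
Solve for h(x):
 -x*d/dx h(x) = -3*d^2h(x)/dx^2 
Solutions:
 h(x) = C1 + C2*erfi(sqrt(6)*x/6)


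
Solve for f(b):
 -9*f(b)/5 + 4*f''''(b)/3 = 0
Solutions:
 f(b) = C1*exp(-15^(3/4)*sqrt(2)*b/10) + C2*exp(15^(3/4)*sqrt(2)*b/10) + C3*sin(15^(3/4)*sqrt(2)*b/10) + C4*cos(15^(3/4)*sqrt(2)*b/10)


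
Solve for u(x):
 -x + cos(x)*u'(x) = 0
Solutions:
 u(x) = C1 + Integral(x/cos(x), x)


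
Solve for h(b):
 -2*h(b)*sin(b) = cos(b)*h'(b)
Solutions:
 h(b) = C1*cos(b)^2


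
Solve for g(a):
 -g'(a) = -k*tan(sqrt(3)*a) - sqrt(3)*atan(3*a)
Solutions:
 g(a) = C1 - sqrt(3)*k*log(cos(sqrt(3)*a))/3 + sqrt(3)*(a*atan(3*a) - log(9*a^2 + 1)/6)


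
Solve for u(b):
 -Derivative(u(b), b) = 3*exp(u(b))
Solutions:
 u(b) = log(1/(C1 + 3*b))


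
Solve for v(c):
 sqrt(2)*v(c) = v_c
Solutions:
 v(c) = C1*exp(sqrt(2)*c)


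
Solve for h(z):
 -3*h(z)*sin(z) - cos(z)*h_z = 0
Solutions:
 h(z) = C1*cos(z)^3


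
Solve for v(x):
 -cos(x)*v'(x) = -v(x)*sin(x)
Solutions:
 v(x) = C1/cos(x)


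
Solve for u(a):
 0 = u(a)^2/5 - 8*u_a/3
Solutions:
 u(a) = -40/(C1 + 3*a)


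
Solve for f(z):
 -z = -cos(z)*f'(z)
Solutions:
 f(z) = C1 + Integral(z/cos(z), z)


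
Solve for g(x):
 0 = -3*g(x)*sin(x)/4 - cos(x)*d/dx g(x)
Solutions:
 g(x) = C1*cos(x)^(3/4)


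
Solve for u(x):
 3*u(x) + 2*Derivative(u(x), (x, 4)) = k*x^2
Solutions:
 u(x) = k*x^2/3 + (C1*sin(6^(1/4)*x/2) + C2*cos(6^(1/4)*x/2))*exp(-6^(1/4)*x/2) + (C3*sin(6^(1/4)*x/2) + C4*cos(6^(1/4)*x/2))*exp(6^(1/4)*x/2)


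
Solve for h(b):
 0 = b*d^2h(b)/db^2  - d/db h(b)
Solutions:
 h(b) = C1 + C2*b^2


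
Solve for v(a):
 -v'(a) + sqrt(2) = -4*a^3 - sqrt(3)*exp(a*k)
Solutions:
 v(a) = C1 + a^4 + sqrt(2)*a + sqrt(3)*exp(a*k)/k


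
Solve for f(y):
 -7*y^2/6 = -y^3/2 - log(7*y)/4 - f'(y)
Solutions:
 f(y) = C1 - y^4/8 + 7*y^3/18 - y*log(y)/4 - y*log(7)/4 + y/4


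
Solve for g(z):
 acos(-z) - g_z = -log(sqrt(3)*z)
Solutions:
 g(z) = C1 + z*log(z) + z*acos(-z) - z + z*log(3)/2 + sqrt(1 - z^2)


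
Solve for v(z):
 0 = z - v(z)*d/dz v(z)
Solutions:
 v(z) = -sqrt(C1 + z^2)
 v(z) = sqrt(C1 + z^2)


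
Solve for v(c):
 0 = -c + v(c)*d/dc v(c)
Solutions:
 v(c) = -sqrt(C1 + c^2)
 v(c) = sqrt(C1 + c^2)


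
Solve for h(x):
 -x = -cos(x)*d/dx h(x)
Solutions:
 h(x) = C1 + Integral(x/cos(x), x)


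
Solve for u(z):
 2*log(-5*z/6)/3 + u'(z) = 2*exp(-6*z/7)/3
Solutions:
 u(z) = C1 - 2*z*log(-z)/3 + 2*z*(-log(5) + 1 + log(6))/3 - 7*exp(-6*z/7)/9


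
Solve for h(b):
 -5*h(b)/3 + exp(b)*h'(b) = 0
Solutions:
 h(b) = C1*exp(-5*exp(-b)/3)


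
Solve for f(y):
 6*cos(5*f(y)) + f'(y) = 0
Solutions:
 f(y) = -asin((C1 + exp(60*y))/(C1 - exp(60*y)))/5 + pi/5
 f(y) = asin((C1 + exp(60*y))/(C1 - exp(60*y)))/5


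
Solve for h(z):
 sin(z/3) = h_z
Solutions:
 h(z) = C1 - 3*cos(z/3)


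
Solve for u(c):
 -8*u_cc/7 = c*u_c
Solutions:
 u(c) = C1 + C2*erf(sqrt(7)*c/4)


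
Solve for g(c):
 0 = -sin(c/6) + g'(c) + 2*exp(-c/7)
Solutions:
 g(c) = C1 - 6*cos(c/6) + 14*exp(-c/7)


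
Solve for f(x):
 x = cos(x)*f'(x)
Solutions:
 f(x) = C1 + Integral(x/cos(x), x)


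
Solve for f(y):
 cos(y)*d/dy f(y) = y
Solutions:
 f(y) = C1 + Integral(y/cos(y), y)


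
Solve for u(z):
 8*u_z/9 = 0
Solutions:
 u(z) = C1


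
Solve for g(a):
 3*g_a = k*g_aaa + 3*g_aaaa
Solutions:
 g(a) = C1 + C2*exp(-a*(2*2^(1/3)*k^2/(2*k^3 + sqrt(-4*k^6 + (2*k^3 - 729)^2) - 729)^(1/3) + 2*k + 2^(2/3)*(2*k^3 + sqrt(-4*k^6 + (2*k^3 - 729)^2) - 729)^(1/3))/18) + C3*exp(a*(-8*2^(1/3)*k^2/((-1 + sqrt(3)*I)*(2*k^3 + sqrt(-4*k^6 + (2*k^3 - 729)^2) - 729)^(1/3)) - 4*k + 2^(2/3)*(2*k^3 + sqrt(-4*k^6 + (2*k^3 - 729)^2) - 729)^(1/3) - 2^(2/3)*sqrt(3)*I*(2*k^3 + sqrt(-4*k^6 + (2*k^3 - 729)^2) - 729)^(1/3))/36) + C4*exp(a*(8*2^(1/3)*k^2/((1 + sqrt(3)*I)*(2*k^3 + sqrt(-4*k^6 + (2*k^3 - 729)^2) - 729)^(1/3)) - 4*k + 2^(2/3)*(2*k^3 + sqrt(-4*k^6 + (2*k^3 - 729)^2) - 729)^(1/3) + 2^(2/3)*sqrt(3)*I*(2*k^3 + sqrt(-4*k^6 + (2*k^3 - 729)^2) - 729)^(1/3))/36)


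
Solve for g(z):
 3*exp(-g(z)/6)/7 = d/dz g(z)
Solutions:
 g(z) = 6*log(C1 + z/14)


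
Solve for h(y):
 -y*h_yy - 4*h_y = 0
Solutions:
 h(y) = C1 + C2/y^3


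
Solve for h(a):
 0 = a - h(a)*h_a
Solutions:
 h(a) = -sqrt(C1 + a^2)
 h(a) = sqrt(C1 + a^2)


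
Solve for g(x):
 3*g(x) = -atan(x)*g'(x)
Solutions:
 g(x) = C1*exp(-3*Integral(1/atan(x), x))


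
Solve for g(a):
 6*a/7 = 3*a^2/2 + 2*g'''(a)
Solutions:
 g(a) = C1 + C2*a + C3*a^2 - a^5/80 + a^4/56


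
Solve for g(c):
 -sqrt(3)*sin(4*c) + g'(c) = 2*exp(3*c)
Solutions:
 g(c) = C1 + 2*exp(3*c)/3 - sqrt(3)*cos(4*c)/4


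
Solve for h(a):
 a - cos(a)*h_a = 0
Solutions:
 h(a) = C1 + Integral(a/cos(a), a)


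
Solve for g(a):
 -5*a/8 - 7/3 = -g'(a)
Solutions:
 g(a) = C1 + 5*a^2/16 + 7*a/3


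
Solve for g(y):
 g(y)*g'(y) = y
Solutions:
 g(y) = -sqrt(C1 + y^2)
 g(y) = sqrt(C1 + y^2)


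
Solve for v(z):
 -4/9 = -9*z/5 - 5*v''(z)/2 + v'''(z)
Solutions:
 v(z) = C1 + C2*z + C3*exp(5*z/2) - 3*z^3/25 - 62*z^2/1125


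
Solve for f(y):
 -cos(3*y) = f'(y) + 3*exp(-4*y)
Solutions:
 f(y) = C1 - sin(3*y)/3 + 3*exp(-4*y)/4


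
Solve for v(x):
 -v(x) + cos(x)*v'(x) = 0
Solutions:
 v(x) = C1*sqrt(sin(x) + 1)/sqrt(sin(x) - 1)


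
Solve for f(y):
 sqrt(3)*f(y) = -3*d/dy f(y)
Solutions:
 f(y) = C1*exp(-sqrt(3)*y/3)


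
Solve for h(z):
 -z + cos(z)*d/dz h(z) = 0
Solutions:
 h(z) = C1 + Integral(z/cos(z), z)


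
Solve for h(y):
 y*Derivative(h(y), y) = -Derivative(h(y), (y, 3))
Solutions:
 h(y) = C1 + Integral(C2*airyai(-y) + C3*airybi(-y), y)


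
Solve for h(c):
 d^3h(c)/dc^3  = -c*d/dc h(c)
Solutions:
 h(c) = C1 + Integral(C2*airyai(-c) + C3*airybi(-c), c)


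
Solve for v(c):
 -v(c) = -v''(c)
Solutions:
 v(c) = C1*exp(-c) + C2*exp(c)


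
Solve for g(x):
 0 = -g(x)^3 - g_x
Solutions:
 g(x) = -sqrt(2)*sqrt(-1/(C1 - x))/2
 g(x) = sqrt(2)*sqrt(-1/(C1 - x))/2


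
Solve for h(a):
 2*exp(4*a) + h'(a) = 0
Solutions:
 h(a) = C1 - exp(4*a)/2


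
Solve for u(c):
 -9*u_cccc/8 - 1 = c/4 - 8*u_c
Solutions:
 u(c) = C1 + C4*exp(4*3^(1/3)*c/3) + c^2/64 + c/8 + (C2*sin(2*3^(5/6)*c/3) + C3*cos(2*3^(5/6)*c/3))*exp(-2*3^(1/3)*c/3)


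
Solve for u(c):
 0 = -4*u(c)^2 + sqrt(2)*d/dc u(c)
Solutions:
 u(c) = -1/(C1 + 2*sqrt(2)*c)


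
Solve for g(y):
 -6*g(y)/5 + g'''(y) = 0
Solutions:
 g(y) = C3*exp(5^(2/3)*6^(1/3)*y/5) + (C1*sin(2^(1/3)*3^(5/6)*5^(2/3)*y/10) + C2*cos(2^(1/3)*3^(5/6)*5^(2/3)*y/10))*exp(-5^(2/3)*6^(1/3)*y/10)


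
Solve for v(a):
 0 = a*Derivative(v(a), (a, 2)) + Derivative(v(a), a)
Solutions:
 v(a) = C1 + C2*log(a)


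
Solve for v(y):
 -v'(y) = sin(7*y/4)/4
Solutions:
 v(y) = C1 + cos(7*y/4)/7


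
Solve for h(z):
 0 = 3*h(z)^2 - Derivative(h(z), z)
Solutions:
 h(z) = -1/(C1 + 3*z)


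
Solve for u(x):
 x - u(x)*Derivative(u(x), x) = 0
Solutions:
 u(x) = -sqrt(C1 + x^2)
 u(x) = sqrt(C1 + x^2)


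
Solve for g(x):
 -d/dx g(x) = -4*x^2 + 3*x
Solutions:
 g(x) = C1 + 4*x^3/3 - 3*x^2/2


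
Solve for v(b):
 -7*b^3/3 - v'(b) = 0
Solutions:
 v(b) = C1 - 7*b^4/12


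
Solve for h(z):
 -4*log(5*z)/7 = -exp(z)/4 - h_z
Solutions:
 h(z) = C1 + 4*z*log(z)/7 + 4*z*(-1 + log(5))/7 - exp(z)/4


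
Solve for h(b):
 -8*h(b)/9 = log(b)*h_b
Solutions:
 h(b) = C1*exp(-8*li(b)/9)


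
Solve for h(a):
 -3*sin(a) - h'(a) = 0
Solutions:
 h(a) = C1 + 3*cos(a)


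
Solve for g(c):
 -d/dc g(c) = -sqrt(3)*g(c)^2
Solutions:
 g(c) = -1/(C1 + sqrt(3)*c)


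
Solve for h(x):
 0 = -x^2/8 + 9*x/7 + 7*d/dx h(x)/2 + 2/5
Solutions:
 h(x) = C1 + x^3/84 - 9*x^2/49 - 4*x/35


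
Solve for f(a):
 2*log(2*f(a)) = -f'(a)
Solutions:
 Integral(1/(log(_y) + log(2)), (_y, f(a)))/2 = C1 - a


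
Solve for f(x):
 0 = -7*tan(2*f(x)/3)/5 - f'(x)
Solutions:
 f(x) = -3*asin(C1*exp(-14*x/15))/2 + 3*pi/2
 f(x) = 3*asin(C1*exp(-14*x/15))/2


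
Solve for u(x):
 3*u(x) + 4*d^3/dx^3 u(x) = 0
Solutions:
 u(x) = C3*exp(-6^(1/3)*x/2) + (C1*sin(2^(1/3)*3^(5/6)*x/4) + C2*cos(2^(1/3)*3^(5/6)*x/4))*exp(6^(1/3)*x/4)


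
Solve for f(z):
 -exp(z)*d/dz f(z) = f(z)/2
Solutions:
 f(z) = C1*exp(exp(-z)/2)


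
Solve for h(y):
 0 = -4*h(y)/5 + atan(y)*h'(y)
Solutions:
 h(y) = C1*exp(4*Integral(1/atan(y), y)/5)


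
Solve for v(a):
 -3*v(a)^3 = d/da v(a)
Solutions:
 v(a) = -sqrt(2)*sqrt(-1/(C1 - 3*a))/2
 v(a) = sqrt(2)*sqrt(-1/(C1 - 3*a))/2


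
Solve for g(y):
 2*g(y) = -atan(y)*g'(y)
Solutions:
 g(y) = C1*exp(-2*Integral(1/atan(y), y))


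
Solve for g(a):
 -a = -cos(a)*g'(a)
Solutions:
 g(a) = C1 + Integral(a/cos(a), a)


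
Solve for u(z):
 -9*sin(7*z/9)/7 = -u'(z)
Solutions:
 u(z) = C1 - 81*cos(7*z/9)/49


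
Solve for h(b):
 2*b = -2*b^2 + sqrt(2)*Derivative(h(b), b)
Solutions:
 h(b) = C1 + sqrt(2)*b^3/3 + sqrt(2)*b^2/2


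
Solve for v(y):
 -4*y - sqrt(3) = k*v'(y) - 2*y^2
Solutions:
 v(y) = C1 + 2*y^3/(3*k) - 2*y^2/k - sqrt(3)*y/k


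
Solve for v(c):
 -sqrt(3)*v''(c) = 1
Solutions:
 v(c) = C1 + C2*c - sqrt(3)*c^2/6


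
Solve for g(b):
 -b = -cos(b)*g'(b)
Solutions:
 g(b) = C1 + Integral(b/cos(b), b)


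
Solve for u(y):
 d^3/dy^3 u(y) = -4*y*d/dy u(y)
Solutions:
 u(y) = C1 + Integral(C2*airyai(-2^(2/3)*y) + C3*airybi(-2^(2/3)*y), y)


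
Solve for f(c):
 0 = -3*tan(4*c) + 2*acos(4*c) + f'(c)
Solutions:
 f(c) = C1 - 2*c*acos(4*c) + sqrt(1 - 16*c^2)/2 - 3*log(cos(4*c))/4


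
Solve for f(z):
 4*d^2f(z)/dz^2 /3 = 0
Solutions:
 f(z) = C1 + C2*z


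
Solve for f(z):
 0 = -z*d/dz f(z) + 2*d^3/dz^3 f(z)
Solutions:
 f(z) = C1 + Integral(C2*airyai(2^(2/3)*z/2) + C3*airybi(2^(2/3)*z/2), z)


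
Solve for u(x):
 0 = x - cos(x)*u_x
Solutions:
 u(x) = C1 + Integral(x/cos(x), x)


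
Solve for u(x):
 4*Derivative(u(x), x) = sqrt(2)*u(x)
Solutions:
 u(x) = C1*exp(sqrt(2)*x/4)


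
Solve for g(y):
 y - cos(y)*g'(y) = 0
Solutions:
 g(y) = C1 + Integral(y/cos(y), y)


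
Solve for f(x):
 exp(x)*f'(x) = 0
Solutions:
 f(x) = C1


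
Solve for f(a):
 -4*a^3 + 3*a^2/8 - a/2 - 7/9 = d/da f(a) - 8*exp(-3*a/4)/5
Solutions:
 f(a) = C1 - a^4 + a^3/8 - a^2/4 - 7*a/9 - 32*exp(-3*a/4)/15


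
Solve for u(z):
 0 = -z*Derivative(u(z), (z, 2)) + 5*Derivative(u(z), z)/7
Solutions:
 u(z) = C1 + C2*z^(12/7)


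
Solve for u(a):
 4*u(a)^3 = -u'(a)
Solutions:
 u(a) = -sqrt(2)*sqrt(-1/(C1 - 4*a))/2
 u(a) = sqrt(2)*sqrt(-1/(C1 - 4*a))/2


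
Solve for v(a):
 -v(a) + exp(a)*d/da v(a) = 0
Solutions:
 v(a) = C1*exp(-exp(-a))


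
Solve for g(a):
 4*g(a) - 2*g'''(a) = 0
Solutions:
 g(a) = C3*exp(2^(1/3)*a) + (C1*sin(2^(1/3)*sqrt(3)*a/2) + C2*cos(2^(1/3)*sqrt(3)*a/2))*exp(-2^(1/3)*a/2)


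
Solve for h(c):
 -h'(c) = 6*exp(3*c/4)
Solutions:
 h(c) = C1 - 8*exp(3*c/4)


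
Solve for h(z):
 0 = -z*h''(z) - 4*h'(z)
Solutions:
 h(z) = C1 + C2/z^3


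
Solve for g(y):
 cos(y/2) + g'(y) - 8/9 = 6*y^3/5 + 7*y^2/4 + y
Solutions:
 g(y) = C1 + 3*y^4/10 + 7*y^3/12 + y^2/2 + 8*y/9 - 2*sin(y/2)


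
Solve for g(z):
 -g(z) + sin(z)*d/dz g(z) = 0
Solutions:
 g(z) = C1*sqrt(cos(z) - 1)/sqrt(cos(z) + 1)


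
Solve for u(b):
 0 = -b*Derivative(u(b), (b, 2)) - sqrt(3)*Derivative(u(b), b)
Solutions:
 u(b) = C1 + C2*b^(1 - sqrt(3))


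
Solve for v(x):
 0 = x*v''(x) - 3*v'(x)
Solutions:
 v(x) = C1 + C2*x^4


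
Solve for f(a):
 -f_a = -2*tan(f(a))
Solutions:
 f(a) = pi - asin(C1*exp(2*a))
 f(a) = asin(C1*exp(2*a))


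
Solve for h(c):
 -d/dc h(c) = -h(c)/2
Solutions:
 h(c) = C1*exp(c/2)


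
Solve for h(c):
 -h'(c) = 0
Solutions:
 h(c) = C1


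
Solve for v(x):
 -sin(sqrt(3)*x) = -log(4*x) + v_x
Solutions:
 v(x) = C1 + x*log(x) - x + 2*x*log(2) + sqrt(3)*cos(sqrt(3)*x)/3


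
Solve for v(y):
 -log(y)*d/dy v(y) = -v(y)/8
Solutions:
 v(y) = C1*exp(li(y)/8)


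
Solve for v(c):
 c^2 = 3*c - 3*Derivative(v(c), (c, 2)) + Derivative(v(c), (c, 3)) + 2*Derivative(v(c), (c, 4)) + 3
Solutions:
 v(c) = C1 + C2*c + C3*exp(-3*c/2) + C4*exp(c) - c^4/36 + 7*c^3/54 + 11*c^2/27


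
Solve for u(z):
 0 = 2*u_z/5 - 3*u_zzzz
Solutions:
 u(z) = C1 + C4*exp(15^(2/3)*2^(1/3)*z/15) + (C2*sin(2^(1/3)*3^(1/6)*5^(2/3)*z/10) + C3*cos(2^(1/3)*3^(1/6)*5^(2/3)*z/10))*exp(-15^(2/3)*2^(1/3)*z/30)


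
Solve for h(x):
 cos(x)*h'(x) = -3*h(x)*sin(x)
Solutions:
 h(x) = C1*cos(x)^3


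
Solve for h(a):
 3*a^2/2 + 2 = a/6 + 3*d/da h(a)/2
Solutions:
 h(a) = C1 + a^3/3 - a^2/18 + 4*a/3


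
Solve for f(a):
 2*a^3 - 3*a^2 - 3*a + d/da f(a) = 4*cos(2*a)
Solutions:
 f(a) = C1 - a^4/2 + a^3 + 3*a^2/2 + 2*sin(2*a)


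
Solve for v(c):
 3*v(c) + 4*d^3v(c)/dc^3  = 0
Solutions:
 v(c) = C3*exp(-6^(1/3)*c/2) + (C1*sin(2^(1/3)*3^(5/6)*c/4) + C2*cos(2^(1/3)*3^(5/6)*c/4))*exp(6^(1/3)*c/4)


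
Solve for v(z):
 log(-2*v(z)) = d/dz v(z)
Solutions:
 -Integral(1/(log(-_y) + log(2)), (_y, v(z))) = C1 - z


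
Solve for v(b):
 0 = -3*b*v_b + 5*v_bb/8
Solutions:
 v(b) = C1 + C2*erfi(2*sqrt(15)*b/5)


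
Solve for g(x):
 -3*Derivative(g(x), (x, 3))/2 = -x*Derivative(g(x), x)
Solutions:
 g(x) = C1 + Integral(C2*airyai(2^(1/3)*3^(2/3)*x/3) + C3*airybi(2^(1/3)*3^(2/3)*x/3), x)


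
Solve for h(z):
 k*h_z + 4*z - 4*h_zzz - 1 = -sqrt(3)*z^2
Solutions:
 h(z) = C1 + C2*exp(-sqrt(k)*z/2) + C3*exp(sqrt(k)*z/2) - sqrt(3)*z^3/(3*k) - 2*z^2/k + z/k - 8*sqrt(3)*z/k^2


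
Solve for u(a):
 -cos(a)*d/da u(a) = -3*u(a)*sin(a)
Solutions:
 u(a) = C1/cos(a)^3


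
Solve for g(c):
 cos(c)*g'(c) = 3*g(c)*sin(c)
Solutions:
 g(c) = C1/cos(c)^3


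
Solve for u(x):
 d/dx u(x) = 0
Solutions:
 u(x) = C1


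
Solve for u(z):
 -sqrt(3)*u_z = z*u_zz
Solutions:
 u(z) = C1 + C2*z^(1 - sqrt(3))


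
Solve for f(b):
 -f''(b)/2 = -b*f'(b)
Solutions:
 f(b) = C1 + C2*erfi(b)


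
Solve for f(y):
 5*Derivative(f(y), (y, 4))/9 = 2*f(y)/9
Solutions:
 f(y) = C1*exp(-2^(1/4)*5^(3/4)*y/5) + C2*exp(2^(1/4)*5^(3/4)*y/5) + C3*sin(2^(1/4)*5^(3/4)*y/5) + C4*cos(2^(1/4)*5^(3/4)*y/5)


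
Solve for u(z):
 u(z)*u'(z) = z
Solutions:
 u(z) = -sqrt(C1 + z^2)
 u(z) = sqrt(C1 + z^2)


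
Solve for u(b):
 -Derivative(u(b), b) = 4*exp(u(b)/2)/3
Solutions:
 u(b) = 2*log(1/(C1 + 4*b)) + 2*log(6)


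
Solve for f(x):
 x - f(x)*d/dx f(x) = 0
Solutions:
 f(x) = -sqrt(C1 + x^2)
 f(x) = sqrt(C1 + x^2)


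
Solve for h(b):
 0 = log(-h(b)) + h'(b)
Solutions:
 -li(-h(b)) = C1 - b


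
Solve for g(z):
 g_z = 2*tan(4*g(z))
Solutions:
 g(z) = -asin(C1*exp(8*z))/4 + pi/4
 g(z) = asin(C1*exp(8*z))/4


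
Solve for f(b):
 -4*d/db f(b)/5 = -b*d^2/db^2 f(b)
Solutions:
 f(b) = C1 + C2*b^(9/5)


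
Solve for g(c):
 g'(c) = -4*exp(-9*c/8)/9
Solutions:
 g(c) = C1 + 32*exp(-9*c/8)/81


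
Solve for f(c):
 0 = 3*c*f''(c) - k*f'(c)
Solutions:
 f(c) = C1 + c^(re(k)/3 + 1)*(C2*sin(log(c)*Abs(im(k))/3) + C3*cos(log(c)*im(k)/3))


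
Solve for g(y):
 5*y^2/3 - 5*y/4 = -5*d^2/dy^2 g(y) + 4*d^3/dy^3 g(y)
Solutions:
 g(y) = C1 + C2*y + C3*exp(5*y/4) - y^4/36 - 17*y^3/360 - 17*y^2/150


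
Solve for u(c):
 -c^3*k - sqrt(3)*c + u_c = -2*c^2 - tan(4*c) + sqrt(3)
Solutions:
 u(c) = C1 + c^4*k/4 - 2*c^3/3 + sqrt(3)*c^2/2 + sqrt(3)*c + log(cos(4*c))/4


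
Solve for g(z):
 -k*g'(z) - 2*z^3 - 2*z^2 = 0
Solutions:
 g(z) = C1 - z^4/(2*k) - 2*z^3/(3*k)


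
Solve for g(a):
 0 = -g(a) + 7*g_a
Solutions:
 g(a) = C1*exp(a/7)


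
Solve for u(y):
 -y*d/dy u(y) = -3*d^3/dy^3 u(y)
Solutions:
 u(y) = C1 + Integral(C2*airyai(3^(2/3)*y/3) + C3*airybi(3^(2/3)*y/3), y)


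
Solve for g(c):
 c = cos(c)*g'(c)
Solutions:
 g(c) = C1 + Integral(c/cos(c), c)


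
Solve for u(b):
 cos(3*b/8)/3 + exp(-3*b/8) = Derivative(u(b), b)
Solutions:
 u(b) = C1 + 8*sin(3*b/8)/9 - 8*exp(-3*b/8)/3


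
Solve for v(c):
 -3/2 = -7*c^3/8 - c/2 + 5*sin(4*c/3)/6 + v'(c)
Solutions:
 v(c) = C1 + 7*c^4/32 + c^2/4 - 3*c/2 + 5*cos(4*c/3)/8


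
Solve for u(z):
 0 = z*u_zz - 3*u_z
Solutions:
 u(z) = C1 + C2*z^4


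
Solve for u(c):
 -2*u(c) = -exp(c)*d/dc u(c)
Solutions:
 u(c) = C1*exp(-2*exp(-c))


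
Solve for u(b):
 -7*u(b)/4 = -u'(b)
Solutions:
 u(b) = C1*exp(7*b/4)


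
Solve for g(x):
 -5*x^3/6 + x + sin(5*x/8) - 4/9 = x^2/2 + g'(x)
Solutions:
 g(x) = C1 - 5*x^4/24 - x^3/6 + x^2/2 - 4*x/9 - 8*cos(5*x/8)/5


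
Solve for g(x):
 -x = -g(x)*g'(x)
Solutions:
 g(x) = -sqrt(C1 + x^2)
 g(x) = sqrt(C1 + x^2)


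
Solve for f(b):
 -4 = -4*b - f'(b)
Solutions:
 f(b) = C1 - 2*b^2 + 4*b


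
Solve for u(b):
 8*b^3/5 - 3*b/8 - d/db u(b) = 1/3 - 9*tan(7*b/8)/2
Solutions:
 u(b) = C1 + 2*b^4/5 - 3*b^2/16 - b/3 - 36*log(cos(7*b/8))/7


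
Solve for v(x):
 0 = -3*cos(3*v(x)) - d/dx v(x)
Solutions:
 v(x) = -asin((C1 + exp(18*x))/(C1 - exp(18*x)))/3 + pi/3
 v(x) = asin((C1 + exp(18*x))/(C1 - exp(18*x)))/3


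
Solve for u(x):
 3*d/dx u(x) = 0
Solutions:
 u(x) = C1


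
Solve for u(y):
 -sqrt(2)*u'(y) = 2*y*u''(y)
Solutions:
 u(y) = C1 + C2*y^(1 - sqrt(2)/2)


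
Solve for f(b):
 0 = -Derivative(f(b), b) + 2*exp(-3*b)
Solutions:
 f(b) = C1 - 2*exp(-3*b)/3


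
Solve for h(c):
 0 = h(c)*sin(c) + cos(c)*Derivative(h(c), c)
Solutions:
 h(c) = C1*cos(c)


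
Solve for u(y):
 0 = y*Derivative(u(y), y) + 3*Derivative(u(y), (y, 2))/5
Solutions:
 u(y) = C1 + C2*erf(sqrt(30)*y/6)


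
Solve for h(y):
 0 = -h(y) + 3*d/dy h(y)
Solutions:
 h(y) = C1*exp(y/3)


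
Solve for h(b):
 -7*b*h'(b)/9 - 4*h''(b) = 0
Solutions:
 h(b) = C1 + C2*erf(sqrt(14)*b/12)


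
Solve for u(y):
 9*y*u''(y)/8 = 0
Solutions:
 u(y) = C1 + C2*y


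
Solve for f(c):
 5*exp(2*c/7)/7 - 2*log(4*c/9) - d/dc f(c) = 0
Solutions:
 f(c) = C1 - 2*c*log(c) + 2*c*(-2*log(2) + 1 + 2*log(3)) + 5*exp(2*c/7)/2


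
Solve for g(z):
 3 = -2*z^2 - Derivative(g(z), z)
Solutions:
 g(z) = C1 - 2*z^3/3 - 3*z


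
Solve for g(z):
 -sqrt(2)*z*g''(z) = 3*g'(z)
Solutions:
 g(z) = C1 + C2*z^(1 - 3*sqrt(2)/2)


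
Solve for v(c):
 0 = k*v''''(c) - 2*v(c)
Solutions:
 v(c) = C1*exp(-2^(1/4)*c*(1/k)^(1/4)) + C2*exp(2^(1/4)*c*(1/k)^(1/4)) + C3*exp(-2^(1/4)*I*c*(1/k)^(1/4)) + C4*exp(2^(1/4)*I*c*(1/k)^(1/4))


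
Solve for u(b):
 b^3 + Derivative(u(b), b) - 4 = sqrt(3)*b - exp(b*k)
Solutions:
 u(b) = C1 - b^4/4 + sqrt(3)*b^2/2 + 4*b - exp(b*k)/k


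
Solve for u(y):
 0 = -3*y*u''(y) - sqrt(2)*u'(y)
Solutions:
 u(y) = C1 + C2*y^(1 - sqrt(2)/3)


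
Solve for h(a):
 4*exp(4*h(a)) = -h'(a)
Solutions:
 h(a) = log(-I*(1/(C1 + 16*a))^(1/4))
 h(a) = log(I*(1/(C1 + 16*a))^(1/4))
 h(a) = log(-(1/(C1 + 16*a))^(1/4))
 h(a) = log(1/(C1 + 16*a))/4


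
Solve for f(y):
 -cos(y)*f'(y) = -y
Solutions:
 f(y) = C1 + Integral(y/cos(y), y)


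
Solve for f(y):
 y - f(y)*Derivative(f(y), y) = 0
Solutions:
 f(y) = -sqrt(C1 + y^2)
 f(y) = sqrt(C1 + y^2)


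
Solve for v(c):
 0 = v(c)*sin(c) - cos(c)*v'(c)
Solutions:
 v(c) = C1/cos(c)


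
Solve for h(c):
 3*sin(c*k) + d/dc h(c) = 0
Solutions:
 h(c) = C1 + 3*cos(c*k)/k


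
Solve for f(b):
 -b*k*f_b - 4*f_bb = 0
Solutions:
 f(b) = Piecewise((-sqrt(2)*sqrt(pi)*C1*erf(sqrt(2)*b*sqrt(k)/4)/sqrt(k) - C2, (k > 0) | (k < 0)), (-C1*b - C2, True))


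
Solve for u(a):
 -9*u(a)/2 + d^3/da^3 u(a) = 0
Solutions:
 u(a) = C3*exp(6^(2/3)*a/2) + (C1*sin(3*2^(2/3)*3^(1/6)*a/4) + C2*cos(3*2^(2/3)*3^(1/6)*a/4))*exp(-6^(2/3)*a/4)


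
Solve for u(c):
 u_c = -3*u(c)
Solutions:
 u(c) = C1*exp(-3*c)


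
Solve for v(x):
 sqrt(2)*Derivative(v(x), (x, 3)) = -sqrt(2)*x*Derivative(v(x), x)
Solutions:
 v(x) = C1 + Integral(C2*airyai(-x) + C3*airybi(-x), x)


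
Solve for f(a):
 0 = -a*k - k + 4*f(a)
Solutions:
 f(a) = k*(a + 1)/4


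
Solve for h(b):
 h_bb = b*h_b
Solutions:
 h(b) = C1 + C2*erfi(sqrt(2)*b/2)


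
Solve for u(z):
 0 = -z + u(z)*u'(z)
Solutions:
 u(z) = -sqrt(C1 + z^2)
 u(z) = sqrt(C1 + z^2)


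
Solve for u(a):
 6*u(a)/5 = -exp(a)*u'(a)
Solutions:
 u(a) = C1*exp(6*exp(-a)/5)


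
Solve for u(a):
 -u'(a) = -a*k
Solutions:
 u(a) = C1 + a^2*k/2


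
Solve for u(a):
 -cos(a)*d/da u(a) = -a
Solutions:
 u(a) = C1 + Integral(a/cos(a), a)


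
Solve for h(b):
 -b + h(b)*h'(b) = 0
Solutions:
 h(b) = -sqrt(C1 + b^2)
 h(b) = sqrt(C1 + b^2)


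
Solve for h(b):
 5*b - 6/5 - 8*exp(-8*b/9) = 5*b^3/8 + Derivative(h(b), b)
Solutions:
 h(b) = C1 - 5*b^4/32 + 5*b^2/2 - 6*b/5 + 9*exp(-8*b/9)


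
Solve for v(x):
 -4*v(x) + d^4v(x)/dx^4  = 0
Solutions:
 v(x) = C1*exp(-sqrt(2)*x) + C2*exp(sqrt(2)*x) + C3*sin(sqrt(2)*x) + C4*cos(sqrt(2)*x)


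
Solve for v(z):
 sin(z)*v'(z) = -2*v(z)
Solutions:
 v(z) = C1*(cos(z) + 1)/(cos(z) - 1)


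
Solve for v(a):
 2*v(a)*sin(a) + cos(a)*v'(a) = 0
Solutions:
 v(a) = C1*cos(a)^2


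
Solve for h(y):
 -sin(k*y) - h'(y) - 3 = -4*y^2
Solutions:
 h(y) = C1 + 4*y^3/3 - 3*y + cos(k*y)/k


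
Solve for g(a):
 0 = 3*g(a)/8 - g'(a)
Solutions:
 g(a) = C1*exp(3*a/8)


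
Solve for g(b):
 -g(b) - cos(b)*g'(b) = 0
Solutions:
 g(b) = C1*sqrt(sin(b) - 1)/sqrt(sin(b) + 1)


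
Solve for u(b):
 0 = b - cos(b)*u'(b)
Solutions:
 u(b) = C1 + Integral(b/cos(b), b)


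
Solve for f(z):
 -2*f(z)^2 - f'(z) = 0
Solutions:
 f(z) = 1/(C1 + 2*z)


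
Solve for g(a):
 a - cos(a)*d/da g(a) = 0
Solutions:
 g(a) = C1 + Integral(a/cos(a), a)


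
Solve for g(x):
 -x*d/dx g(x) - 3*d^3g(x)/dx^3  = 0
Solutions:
 g(x) = C1 + Integral(C2*airyai(-3^(2/3)*x/3) + C3*airybi(-3^(2/3)*x/3), x)


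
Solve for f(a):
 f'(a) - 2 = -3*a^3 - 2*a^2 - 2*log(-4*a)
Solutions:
 f(a) = C1 - 3*a^4/4 - 2*a^3/3 - 2*a*log(-a) + 4*a*(1 - log(2))


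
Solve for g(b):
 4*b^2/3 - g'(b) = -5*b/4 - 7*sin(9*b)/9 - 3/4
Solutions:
 g(b) = C1 + 4*b^3/9 + 5*b^2/8 + 3*b/4 - 7*cos(9*b)/81


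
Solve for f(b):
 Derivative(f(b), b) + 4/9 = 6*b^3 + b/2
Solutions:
 f(b) = C1 + 3*b^4/2 + b^2/4 - 4*b/9


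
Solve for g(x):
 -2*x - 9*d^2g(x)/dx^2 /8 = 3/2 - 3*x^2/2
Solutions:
 g(x) = C1 + C2*x + x^4/9 - 8*x^3/27 - 2*x^2/3


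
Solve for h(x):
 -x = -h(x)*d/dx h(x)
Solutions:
 h(x) = -sqrt(C1 + x^2)
 h(x) = sqrt(C1 + x^2)


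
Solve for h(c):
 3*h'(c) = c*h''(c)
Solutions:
 h(c) = C1 + C2*c^4


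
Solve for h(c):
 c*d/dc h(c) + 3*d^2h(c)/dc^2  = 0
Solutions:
 h(c) = C1 + C2*erf(sqrt(6)*c/6)


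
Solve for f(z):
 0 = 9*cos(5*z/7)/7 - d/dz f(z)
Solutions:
 f(z) = C1 + 9*sin(5*z/7)/5


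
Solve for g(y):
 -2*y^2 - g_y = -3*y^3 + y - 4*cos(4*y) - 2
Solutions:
 g(y) = C1 + 3*y^4/4 - 2*y^3/3 - y^2/2 + 2*y + sin(4*y)


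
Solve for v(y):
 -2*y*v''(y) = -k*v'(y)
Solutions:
 v(y) = C1 + y^(re(k)/2 + 1)*(C2*sin(log(y)*Abs(im(k))/2) + C3*cos(log(y)*im(k)/2))


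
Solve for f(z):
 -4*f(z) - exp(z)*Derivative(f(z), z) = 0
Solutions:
 f(z) = C1*exp(4*exp(-z))


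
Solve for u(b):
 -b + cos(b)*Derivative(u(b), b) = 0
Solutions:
 u(b) = C1 + Integral(b/cos(b), b)


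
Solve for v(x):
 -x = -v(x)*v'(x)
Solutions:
 v(x) = -sqrt(C1 + x^2)
 v(x) = sqrt(C1 + x^2)


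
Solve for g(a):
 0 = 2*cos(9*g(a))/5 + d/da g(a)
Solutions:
 2*a/5 - log(sin(9*g(a)) - 1)/18 + log(sin(9*g(a)) + 1)/18 = C1


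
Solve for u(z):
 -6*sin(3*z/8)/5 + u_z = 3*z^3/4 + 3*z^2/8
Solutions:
 u(z) = C1 + 3*z^4/16 + z^3/8 - 16*cos(3*z/8)/5


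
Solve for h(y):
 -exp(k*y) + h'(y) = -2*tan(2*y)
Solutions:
 h(y) = C1 + Piecewise((exp(k*y)/k, Ne(k, 0)), (y, True)) + log(cos(2*y))


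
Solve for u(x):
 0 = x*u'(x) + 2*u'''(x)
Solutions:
 u(x) = C1 + Integral(C2*airyai(-2^(2/3)*x/2) + C3*airybi(-2^(2/3)*x/2), x)


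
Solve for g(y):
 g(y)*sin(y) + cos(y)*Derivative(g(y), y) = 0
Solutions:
 g(y) = C1*cos(y)


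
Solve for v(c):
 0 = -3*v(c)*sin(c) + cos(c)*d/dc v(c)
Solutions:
 v(c) = C1/cos(c)^3


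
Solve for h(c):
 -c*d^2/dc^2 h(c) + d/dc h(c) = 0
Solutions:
 h(c) = C1 + C2*c^2


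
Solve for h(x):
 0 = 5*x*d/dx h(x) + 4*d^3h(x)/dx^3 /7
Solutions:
 h(x) = C1 + Integral(C2*airyai(-70^(1/3)*x/2) + C3*airybi(-70^(1/3)*x/2), x)


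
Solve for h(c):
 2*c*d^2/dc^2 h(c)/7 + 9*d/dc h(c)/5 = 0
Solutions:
 h(c) = C1 + C2/c^(53/10)


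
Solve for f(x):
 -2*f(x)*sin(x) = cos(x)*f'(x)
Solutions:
 f(x) = C1*cos(x)^2


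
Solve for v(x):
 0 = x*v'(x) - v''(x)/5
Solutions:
 v(x) = C1 + C2*erfi(sqrt(10)*x/2)


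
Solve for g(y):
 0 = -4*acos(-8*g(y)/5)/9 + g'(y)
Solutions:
 Integral(1/acos(-8*_y/5), (_y, g(y))) = C1 + 4*y/9


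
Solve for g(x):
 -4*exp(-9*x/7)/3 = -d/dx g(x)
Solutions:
 g(x) = C1 - 28*exp(-9*x/7)/27


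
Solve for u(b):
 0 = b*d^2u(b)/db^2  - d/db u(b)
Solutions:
 u(b) = C1 + C2*b^2


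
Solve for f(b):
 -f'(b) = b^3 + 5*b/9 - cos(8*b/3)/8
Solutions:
 f(b) = C1 - b^4/4 - 5*b^2/18 + 3*sin(8*b/3)/64


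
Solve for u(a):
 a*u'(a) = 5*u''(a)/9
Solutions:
 u(a) = C1 + C2*erfi(3*sqrt(10)*a/10)


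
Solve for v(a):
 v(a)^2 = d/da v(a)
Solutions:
 v(a) = -1/(C1 + a)


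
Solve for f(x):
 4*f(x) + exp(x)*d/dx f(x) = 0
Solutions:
 f(x) = C1*exp(4*exp(-x))


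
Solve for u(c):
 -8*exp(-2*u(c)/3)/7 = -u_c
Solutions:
 u(c) = 3*log(-sqrt(C1 + 8*c)) - 3*log(21) + 3*log(42)/2
 u(c) = 3*log(C1 + 8*c)/2 - 3*log(21) + 3*log(42)/2


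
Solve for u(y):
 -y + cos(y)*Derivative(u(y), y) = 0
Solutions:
 u(y) = C1 + Integral(y/cos(y), y)


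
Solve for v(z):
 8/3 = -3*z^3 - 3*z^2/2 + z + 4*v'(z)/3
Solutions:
 v(z) = C1 + 9*z^4/16 + 3*z^3/8 - 3*z^2/8 + 2*z


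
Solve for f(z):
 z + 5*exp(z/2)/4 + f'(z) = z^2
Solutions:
 f(z) = C1 + z^3/3 - z^2/2 - 5*exp(z/2)/2


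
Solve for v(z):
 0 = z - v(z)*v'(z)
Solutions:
 v(z) = -sqrt(C1 + z^2)
 v(z) = sqrt(C1 + z^2)


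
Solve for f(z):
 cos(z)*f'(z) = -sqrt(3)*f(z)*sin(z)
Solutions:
 f(z) = C1*cos(z)^(sqrt(3))


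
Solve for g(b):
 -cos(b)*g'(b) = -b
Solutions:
 g(b) = C1 + Integral(b/cos(b), b)


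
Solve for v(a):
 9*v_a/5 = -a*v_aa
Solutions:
 v(a) = C1 + C2/a^(4/5)


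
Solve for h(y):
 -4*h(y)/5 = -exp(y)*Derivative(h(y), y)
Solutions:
 h(y) = C1*exp(-4*exp(-y)/5)


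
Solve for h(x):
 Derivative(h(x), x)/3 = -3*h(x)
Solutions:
 h(x) = C1*exp(-9*x)


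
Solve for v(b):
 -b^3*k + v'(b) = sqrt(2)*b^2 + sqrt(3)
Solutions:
 v(b) = C1 + b^4*k/4 + sqrt(2)*b^3/3 + sqrt(3)*b


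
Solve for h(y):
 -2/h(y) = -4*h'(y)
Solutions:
 h(y) = -sqrt(C1 + y)
 h(y) = sqrt(C1 + y)


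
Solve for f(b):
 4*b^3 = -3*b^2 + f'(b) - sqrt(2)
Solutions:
 f(b) = C1 + b^4 + b^3 + sqrt(2)*b


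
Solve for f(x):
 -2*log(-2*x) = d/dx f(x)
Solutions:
 f(x) = C1 - 2*x*log(-x) + 2*x*(1 - log(2))


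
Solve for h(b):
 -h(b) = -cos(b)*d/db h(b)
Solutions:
 h(b) = C1*sqrt(sin(b) + 1)/sqrt(sin(b) - 1)


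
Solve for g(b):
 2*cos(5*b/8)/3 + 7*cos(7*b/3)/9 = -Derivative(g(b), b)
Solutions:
 g(b) = C1 - 16*sin(5*b/8)/15 - sin(7*b/3)/3


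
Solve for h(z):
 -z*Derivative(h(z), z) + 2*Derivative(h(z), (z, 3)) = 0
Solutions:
 h(z) = C1 + Integral(C2*airyai(2^(2/3)*z/2) + C3*airybi(2^(2/3)*z/2), z)


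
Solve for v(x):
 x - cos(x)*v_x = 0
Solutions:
 v(x) = C1 + Integral(x/cos(x), x)


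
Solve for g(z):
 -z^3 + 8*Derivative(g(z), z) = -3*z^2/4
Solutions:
 g(z) = C1 + z^4/32 - z^3/32


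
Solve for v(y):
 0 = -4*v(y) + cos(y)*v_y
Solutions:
 v(y) = C1*(sin(y)^2 + 2*sin(y) + 1)/(sin(y)^2 - 2*sin(y) + 1)


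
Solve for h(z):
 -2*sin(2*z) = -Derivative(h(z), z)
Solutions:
 h(z) = C1 - cos(2*z)


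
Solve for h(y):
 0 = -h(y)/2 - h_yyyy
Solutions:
 h(y) = (C1*sin(2^(1/4)*y/2) + C2*cos(2^(1/4)*y/2))*exp(-2^(1/4)*y/2) + (C3*sin(2^(1/4)*y/2) + C4*cos(2^(1/4)*y/2))*exp(2^(1/4)*y/2)


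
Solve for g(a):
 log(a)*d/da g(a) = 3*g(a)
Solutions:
 g(a) = C1*exp(3*li(a))


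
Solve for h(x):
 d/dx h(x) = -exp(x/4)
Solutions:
 h(x) = C1 - 4*exp(x/4)


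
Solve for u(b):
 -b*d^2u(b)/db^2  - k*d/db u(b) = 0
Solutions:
 u(b) = C1 + b^(1 - re(k))*(C2*sin(log(b)*Abs(im(k))) + C3*cos(log(b)*im(k)))


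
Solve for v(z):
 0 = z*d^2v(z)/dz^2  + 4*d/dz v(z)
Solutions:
 v(z) = C1 + C2/z^3


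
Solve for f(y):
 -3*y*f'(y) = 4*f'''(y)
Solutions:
 f(y) = C1 + Integral(C2*airyai(-6^(1/3)*y/2) + C3*airybi(-6^(1/3)*y/2), y)


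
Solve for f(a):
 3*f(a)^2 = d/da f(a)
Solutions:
 f(a) = -1/(C1 + 3*a)


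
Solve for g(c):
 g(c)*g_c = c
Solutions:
 g(c) = -sqrt(C1 + c^2)
 g(c) = sqrt(C1 + c^2)


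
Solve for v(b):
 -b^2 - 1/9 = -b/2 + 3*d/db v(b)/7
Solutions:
 v(b) = C1 - 7*b^3/9 + 7*b^2/12 - 7*b/27
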